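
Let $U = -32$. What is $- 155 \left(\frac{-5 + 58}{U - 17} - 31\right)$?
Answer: $\frac{243660}{49} \approx 4972.7$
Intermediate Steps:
$- 155 \left(\frac{-5 + 58}{U - 17} - 31\right) = - 155 \left(\frac{-5 + 58}{-32 - 17} - 31\right) = - 155 \left(\frac{53}{-49} - 31\right) = - 155 \left(53 \left(- \frac{1}{49}\right) - 31\right) = - 155 \left(- \frac{53}{49} - 31\right) = \left(-155\right) \left(- \frac{1572}{49}\right) = \frac{243660}{49}$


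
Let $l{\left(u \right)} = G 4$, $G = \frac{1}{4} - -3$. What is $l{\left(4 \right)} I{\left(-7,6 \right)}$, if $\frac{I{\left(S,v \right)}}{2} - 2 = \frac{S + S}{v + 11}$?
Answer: $\frac{520}{17} \approx 30.588$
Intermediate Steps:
$G = \frac{13}{4}$ ($G = \frac{1}{4} + 3 = \frac{13}{4} \approx 3.25$)
$l{\left(u \right)} = 13$ ($l{\left(u \right)} = \frac{13}{4} \cdot 4 = 13$)
$I{\left(S,v \right)} = 4 + \frac{4 S}{11 + v}$ ($I{\left(S,v \right)} = 4 + 2 \frac{S + S}{v + 11} = 4 + 2 \frac{2 S}{11 + v} = 4 + \frac{4 S}{11 + v}$)
$l{\left(4 \right)} I{\left(-7,6 \right)} = 13 \frac{4 \left(11 - 7 + 6\right)}{11 + 6} = 13 \cdot 4 \cdot \frac{1}{17} \cdot 10 = 13 \cdot \frac{40}{17} = \frac{520}{17}$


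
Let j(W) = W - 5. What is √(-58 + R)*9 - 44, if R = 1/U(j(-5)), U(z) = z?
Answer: -44 + 9*I*√5810/10 ≈ -44.0 + 68.601*I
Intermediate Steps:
j(W) = -5 + W
R = -⅒ (R = 1/(-5 - 5) = 1/(-10) = -⅒ ≈ -0.10000)
√(-58 + R)*9 - 44 = √(-58 - ⅒)*9 - 44 = √(-581/10)*9 - 44 = (I*√5810/10)*9 - 44 = 9*I*√5810/10 - 44 = -44 + 9*I*√5810/10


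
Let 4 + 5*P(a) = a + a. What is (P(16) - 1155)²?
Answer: 33028009/25 ≈ 1.3211e+6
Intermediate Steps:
P(a) = -⅘ + 2*a/5 (P(a) = -⅘ + (a + a)/5 = -⅘ + (2*a)/5 = -⅘ + 2*a/5)
(P(16) - 1155)² = ((-⅘ + (⅖)*16) - 1155)² = ((-⅘ + 32/5) - 1155)² = (28/5 - 1155)² = (-5747/5)² = 33028009/25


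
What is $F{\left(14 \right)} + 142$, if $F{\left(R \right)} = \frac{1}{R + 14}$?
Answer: $\frac{3977}{28} \approx 142.04$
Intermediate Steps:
$F{\left(R \right)} = \frac{1}{14 + R}$
$F{\left(14 \right)} + 142 = \frac{1}{14 + 14} + 142 = \frac{1}{28} + 142 = \frac{3977}{28}$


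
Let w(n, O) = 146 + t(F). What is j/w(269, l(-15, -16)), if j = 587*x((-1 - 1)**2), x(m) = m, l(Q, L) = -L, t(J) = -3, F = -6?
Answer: 2348/143 ≈ 16.420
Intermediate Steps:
w(n, O) = 143 (w(n, O) = 146 - 3 = 143)
j = 2348 (j = 587*(-1 - 1)**2 = 587*(-2)**2 = 587*4 = 2348)
j/w(269, l(-15, -16)) = 2348/143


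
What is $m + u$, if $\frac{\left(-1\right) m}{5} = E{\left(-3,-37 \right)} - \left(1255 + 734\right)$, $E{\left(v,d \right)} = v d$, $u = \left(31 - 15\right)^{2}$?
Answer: $9646$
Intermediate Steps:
$u = 256$ ($u = 16^{2} = 256$)
$E{\left(v,d \right)} = d v$
$m = 9390$ ($m = - 5 \left(\left(-37\right) \left(-3\right) - \left(1255 + 734\right)\right) = - 5 \left(111 - 1989\right) = \left(-5\right) \left(-1878\right) = 9390$)
$m + u = 9390 + 256 = 9646$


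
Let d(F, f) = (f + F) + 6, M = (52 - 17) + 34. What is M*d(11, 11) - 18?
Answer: 1914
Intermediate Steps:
M = 69 (M = 35 + 34 = 69)
d(F, f) = 6 + F + f (d(F, f) = (F + f) + 6 = 6 + F + f)
M*d(11, 11) - 18 = 69*(6 + 11 + 11) - 18 = 69*28 - 18 = 1932 - 18 = 1914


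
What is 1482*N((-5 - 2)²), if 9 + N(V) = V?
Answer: 59280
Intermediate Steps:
N(V) = -9 + V
1482*N((-5 - 2)²) = 1482*(-9 + (-5 - 2)²) = 1482*(-9 + (-7)²) = 1482*(-9 + 49) = 1482*40 = 59280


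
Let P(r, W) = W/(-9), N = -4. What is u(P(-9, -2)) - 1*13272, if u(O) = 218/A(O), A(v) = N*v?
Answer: -54069/4 ≈ -13517.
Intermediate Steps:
P(r, W) = -W/9 (P(r, W) = W*(-⅑) = -W/9)
A(v) = -4*v
u(O) = -109/(2*O) (u(O) = 218/((-4*O)) = 218*(-1/(4*O)) = -109/(2*O))
u(P(-9, -2)) - 1*13272 = -109/(2*((-⅑*(-2)))) - 1*13272 = -109/(2*2/9) - 13272 = -109/2*9/2 - 13272 = -981/4 - 13272 = -54069/4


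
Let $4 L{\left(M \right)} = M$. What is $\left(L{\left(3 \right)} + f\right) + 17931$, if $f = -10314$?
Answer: $\frac{30471}{4} \approx 7617.8$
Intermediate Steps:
$L{\left(M \right)} = \frac{M}{4}$
$\left(L{\left(3 \right)} + f\right) + 17931 = \left(\frac{1}{4} \cdot 3 - 10314\right) + 17931 = \left(\frac{3}{4} - 10314\right) + 17931 = - \frac{41253}{4} + 17931 = \frac{30471}{4}$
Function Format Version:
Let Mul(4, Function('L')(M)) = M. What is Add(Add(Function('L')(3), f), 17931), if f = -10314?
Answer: Rational(30471, 4) ≈ 7617.8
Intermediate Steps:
Function('L')(M) = Mul(Rational(1, 4), M)
Add(Add(Function('L')(3), f), 17931) = Add(Add(Mul(Rational(1, 4), 3), -10314), 17931) = Add(Add(Rational(3, 4), -10314), 17931) = Add(Rational(-41253, 4), 17931) = Rational(30471, 4)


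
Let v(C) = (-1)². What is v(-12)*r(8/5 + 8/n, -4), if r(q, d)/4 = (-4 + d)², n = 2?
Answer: 256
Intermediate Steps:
v(C) = 1
r(q, d) = 4*(-4 + d)²
v(-12)*r(8/5 + 8/n, -4) = 1*(4*(-4 - 4)²) = 1*(4*(-8)²) = 1*(4*64) = 1*256 = 256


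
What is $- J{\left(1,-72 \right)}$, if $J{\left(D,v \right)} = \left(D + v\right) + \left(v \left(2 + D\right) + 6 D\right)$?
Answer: $281$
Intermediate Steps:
$J{\left(D,v \right)} = v + 7 D + v \left(2 + D\right)$ ($J{\left(D,v \right)} = \left(D + v\right) + \left(6 D + v \left(2 + D\right)\right) = v + 7 D + v \left(2 + D\right)$)
$- J{\left(1,-72 \right)} = - (3 \left(-72\right) + 7 \cdot 1 + 1 \left(-72\right)) = - (-216 + 7 - 72) = \left(-1\right) \left(-281\right) = 281$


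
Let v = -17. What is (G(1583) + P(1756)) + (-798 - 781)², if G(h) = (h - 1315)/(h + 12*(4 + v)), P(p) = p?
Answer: 3560360987/1427 ≈ 2.4950e+6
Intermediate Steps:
G(h) = (-1315 + h)/(-156 + h) (G(h) = (h - 1315)/(h + 12*(4 - 17)) = (-1315 + h)/(h + 12*(-13)) = (-1315 + h)/(h - 156) = (-1315 + h)/(-156 + h))
(G(1583) + P(1756)) + (-798 - 781)² = ((-1315 + 1583)/(-156 + 1583) + 1756) + (-798 - 781)² = (268/1427 + 1756) + (-1579)² = ((1/1427)*268 + 1756) + 2493241 = (268/1427 + 1756) + 2493241 = 2506080/1427 + 2493241 = 3560360987/1427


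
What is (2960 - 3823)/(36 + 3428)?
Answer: -863/3464 ≈ -0.24913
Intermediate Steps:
(2960 - 3823)/(36 + 3428) = -863/3464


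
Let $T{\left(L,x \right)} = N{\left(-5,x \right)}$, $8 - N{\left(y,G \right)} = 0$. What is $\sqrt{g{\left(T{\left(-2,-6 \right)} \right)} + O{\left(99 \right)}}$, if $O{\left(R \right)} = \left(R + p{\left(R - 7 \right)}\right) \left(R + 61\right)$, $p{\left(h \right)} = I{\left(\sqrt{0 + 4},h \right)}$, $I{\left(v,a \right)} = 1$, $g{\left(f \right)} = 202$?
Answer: $\sqrt{16202} \approx 127.29$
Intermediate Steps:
$N{\left(y,G \right)} = 8$ ($N{\left(y,G \right)} = 8 - 0 = 8 + 0 = 8$)
$T{\left(L,x \right)} = 8$
$p{\left(h \right)} = 1$
$O{\left(R \right)} = \left(1 + R\right) \left(61 + R\right)$ ($O{\left(R \right)} = \left(R + 1\right) \left(R + 61\right) = \left(1 + R\right) \left(61 + R\right)$)
$\sqrt{g{\left(T{\left(-2,-6 \right)} \right)} + O{\left(99 \right)}} = \sqrt{202 + \left(61 + 99^{2} + 62 \cdot 99\right)} = \sqrt{202 + \left(61 + 9801 + 6138\right)} = \sqrt{202 + 16000} = \sqrt{16202}$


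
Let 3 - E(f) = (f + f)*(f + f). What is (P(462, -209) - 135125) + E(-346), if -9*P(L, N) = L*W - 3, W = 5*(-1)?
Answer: -613729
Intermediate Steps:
W = -5
E(f) = 3 - 4*f**2 (E(f) = 3 - (f + f)*(f + f) = 3 - 2*f*2*f = 3 - 4*f**2)
P(L, N) = 1/3 + 5*L/9 (P(L, N) = -(L*(-5) - 3)/9 = -(-5*L - 3)/9 = -(-3 - 5*L)/9 = 1/3 + 5*L/9)
(P(462, -209) - 135125) + E(-346) = ((1/3 + (5/9)*462) - 135125) + (3 - 4*(-346)**2) = ((1/3 + 770/3) - 135125) + (3 - 4*119716) = (257 - 135125) + (3 - 478864) = -134868 - 478861 = -613729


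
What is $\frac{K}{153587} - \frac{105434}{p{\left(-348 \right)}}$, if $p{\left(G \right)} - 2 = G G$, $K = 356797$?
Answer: $\frac{1929783266}{1328593373} \approx 1.4525$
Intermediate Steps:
$p{\left(G \right)} = 2 + G^{2}$ ($p{\left(G \right)} = 2 + G G = 2 + G^{2}$)
$\frac{K}{153587} - \frac{105434}{p{\left(-348 \right)}} = \frac{356797}{153587} - \frac{105434}{2 + \left(-348\right)^{2}} = 356797 \cdot \frac{1}{153587} - \frac{105434}{2 + 121104} = \frac{50971}{21941} - \frac{105434}{121106} = \frac{50971}{21941} - \frac{52717}{60553} = \frac{1929783266}{1328593373}$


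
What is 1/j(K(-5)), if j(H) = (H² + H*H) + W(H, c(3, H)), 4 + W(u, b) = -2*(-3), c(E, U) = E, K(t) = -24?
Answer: 1/1154 ≈ 0.00086655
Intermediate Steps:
W(u, b) = 2 (W(u, b) = -4 - 2*(-3) = -4 + 6 = 2)
j(H) = 2 + 2*H² (j(H) = (H² + H*H) + 2 = (H² + H²) + 2 = 2*H² + 2 = 2 + 2*H²)
1/j(K(-5)) = 1/(2 + 2*(-24)²) = 1/(2 + 2*576) = 1/(2 + 1152) = 1/1154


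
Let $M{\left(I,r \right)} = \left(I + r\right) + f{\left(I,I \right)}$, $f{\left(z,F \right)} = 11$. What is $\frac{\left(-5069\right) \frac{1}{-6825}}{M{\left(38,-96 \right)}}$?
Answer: $- \frac{5069}{320775} \approx -0.015802$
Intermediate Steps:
$M{\left(I,r \right)} = 11 + I + r$ ($M{\left(I,r \right)} = \left(I + r\right) + 11 = 11 + I + r$)
$\frac{\left(-5069\right) \frac{1}{-6825}}{M{\left(38,-96 \right)}} = \frac{\left(-5069\right) \frac{1}{-6825}}{11 + 38 - 96} = \frac{\left(-5069\right) \left(- \frac{1}{6825}\right)}{-47} = \frac{5069}{6825} \left(- \frac{1}{47}\right) = - \frac{5069}{320775}$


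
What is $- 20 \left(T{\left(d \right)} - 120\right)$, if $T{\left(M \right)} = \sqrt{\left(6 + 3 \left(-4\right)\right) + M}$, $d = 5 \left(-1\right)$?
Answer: $2400 - 20 i \sqrt{11} \approx 2400.0 - 66.333 i$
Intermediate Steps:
$d = -5$
$T{\left(M \right)} = \sqrt{-6 + M}$ ($T{\left(M \right)} = \sqrt{\left(6 - 12\right) + M} = \sqrt{-6 + M}$)
$- 20 \left(T{\left(d \right)} - 120\right) = - 20 \left(\sqrt{-6 - 5} - 120\right) = - 20 \left(\sqrt{-11} - 120\right) = - 20 \left(i \sqrt{11} - 120\right) = - 20 \left(-120 + i \sqrt{11}\right) = 2400 - 20 i \sqrt{11}$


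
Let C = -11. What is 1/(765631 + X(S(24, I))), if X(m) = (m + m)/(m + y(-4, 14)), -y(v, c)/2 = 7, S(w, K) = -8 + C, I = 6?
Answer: 33/25265861 ≈ 1.3061e-6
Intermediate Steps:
S(w, K) = -19 (S(w, K) = -8 - 11 = -19)
y(v, c) = -14 (y(v, c) = -2*7 = -14)
X(m) = 2*m/(-14 + m) (X(m) = (m + m)/(m - 14) = (2*m)/(-14 + m) = 2*m/(-14 + m))
1/(765631 + X(S(24, I))) = 1/(765631 + 2*(-19)/(-14 - 19)) = 1/(765631 + 2*(-19)/(-33)) = 1/(765631 + 2*(-19)*(-1/33)) = 1/(765631 + 38/33) = 1/(25265861/33) = 33/25265861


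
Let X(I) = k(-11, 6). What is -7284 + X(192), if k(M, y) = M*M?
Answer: -7163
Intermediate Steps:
k(M, y) = M**2
X(I) = 121 (X(I) = (-11)**2 = 121)
-7284 + X(192) = -7284 + 121 = -7163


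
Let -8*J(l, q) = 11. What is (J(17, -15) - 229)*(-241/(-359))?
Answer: -444163/2872 ≈ -154.65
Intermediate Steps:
J(l, q) = -11/8 (J(l, q) = -⅛*11 = -11/8)
(J(17, -15) - 229)*(-241/(-359)) = (-11/8 - 229)*(-241/(-359)) = -(-444163)*(-1)/(8*359) = -1843/8*241/359 = -444163/2872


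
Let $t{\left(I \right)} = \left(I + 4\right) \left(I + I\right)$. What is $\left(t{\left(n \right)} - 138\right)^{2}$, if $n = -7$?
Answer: $9216$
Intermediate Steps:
$t{\left(I \right)} = 2 I \left(4 + I\right)$ ($t{\left(I \right)} = \left(4 + I\right) 2 I = 2 I \left(4 + I\right)$)
$\left(t{\left(n \right)} - 138\right)^{2} = \left(2 \left(-7\right) \left(4 - 7\right) - 138\right)^{2} = \left(2 \left(-7\right) \left(-3\right) - 138\right)^{2} = \left(42 - 138\right)^{2} = \left(-96\right)^{2} = 9216$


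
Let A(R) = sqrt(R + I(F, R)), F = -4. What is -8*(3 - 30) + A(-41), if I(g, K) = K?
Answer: 216 + I*sqrt(82) ≈ 216.0 + 9.0554*I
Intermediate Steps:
A(R) = sqrt(2)*sqrt(R) (A(R) = sqrt(R + R) = sqrt(2*R) = sqrt(2)*sqrt(R))
-8*(3 - 30) + A(-41) = -8*(3 - 30) + sqrt(2)*sqrt(-41) = -8*(-27) + sqrt(2)*(I*sqrt(41)) = 216 + I*sqrt(82)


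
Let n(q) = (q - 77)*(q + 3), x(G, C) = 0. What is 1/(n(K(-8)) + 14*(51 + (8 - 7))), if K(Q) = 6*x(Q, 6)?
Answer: 1/497 ≈ 0.0020121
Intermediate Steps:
K(Q) = 0 (K(Q) = 6*0 = 0)
n(q) = (-77 + q)*(3 + q)
1/(n(K(-8)) + 14*(51 + (8 - 7))) = 1/((-231 + 0² - 74*0) + 14*(51 + (8 - 7))) = 1/((-231 + 0 + 0) + 14*(51 + 1)) = 1/(-231 + 14*52) = 1/(-231 + 728) = 1/497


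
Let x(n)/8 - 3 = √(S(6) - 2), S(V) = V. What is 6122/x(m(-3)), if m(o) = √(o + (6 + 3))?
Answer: 3061/20 ≈ 153.05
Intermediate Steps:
m(o) = √(9 + o) (m(o) = √(o + 9) = √(9 + o))
x(n) = 40 (x(n) = 24 + 8*√(6 - 2) = 24 + 8*√4 = 24 + 8*2 = 24 + 16 = 40)
6122/x(m(-3)) = 6122/40 = 6122*(1/40) = 3061/20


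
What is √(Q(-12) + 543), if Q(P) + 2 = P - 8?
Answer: √521 ≈ 22.825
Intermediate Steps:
Q(P) = -10 + P (Q(P) = -2 + (P - 8) = -2 + (-8 + P) = -10 + P)
√(Q(-12) + 543) = √((-10 - 12) + 543) = √(-22 + 543) = √521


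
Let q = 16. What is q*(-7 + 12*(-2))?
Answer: -496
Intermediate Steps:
q*(-7 + 12*(-2)) = 16*(-7 + 12*(-2)) = 16*(-7 - 24) = 16*(-31) = -496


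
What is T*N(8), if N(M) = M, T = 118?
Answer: 944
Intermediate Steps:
T*N(8) = 118*8 = 944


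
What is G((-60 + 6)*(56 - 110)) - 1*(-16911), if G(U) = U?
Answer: 19827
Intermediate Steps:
G((-60 + 6)*(56 - 110)) - 1*(-16911) = (-60 + 6)*(56 - 110) - 1*(-16911) = -54*(-54) + 16911 = 2916 + 16911 = 19827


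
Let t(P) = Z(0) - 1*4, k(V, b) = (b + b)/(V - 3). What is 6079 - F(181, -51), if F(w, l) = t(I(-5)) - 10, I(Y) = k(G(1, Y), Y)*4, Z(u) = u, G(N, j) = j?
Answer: 6093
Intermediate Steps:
k(V, b) = 2*b/(-3 + V) (k(V, b) = (2*b)/(-3 + V) = 2*b/(-3 + V))
I(Y) = 8*Y/(-3 + Y) (I(Y) = (2*Y/(-3 + Y))*4 = 8*Y/(-3 + Y))
t(P) = -4 (t(P) = 0 - 1*4 = 0 - 4 = -4)
F(w, l) = -14 (F(w, l) = -4 - 10 = -14)
6079 - F(181, -51) = 6079 - 1*(-14) = 6079 + 14 = 6093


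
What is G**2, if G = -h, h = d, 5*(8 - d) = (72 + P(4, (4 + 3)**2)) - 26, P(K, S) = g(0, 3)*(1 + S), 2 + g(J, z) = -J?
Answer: 8836/25 ≈ 353.44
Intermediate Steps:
g(J, z) = -2 - J
P(K, S) = -2 - 2*S (P(K, S) = (-2 - 1*0)*(1 + S) = (-2 + 0)*(1 + S) = -2*(1 + S) = -2 - 2*S)
d = 94/5 (d = 8 - ((72 + (-2 - 2*(4 + 3)**2)) - 26)/5 = 8 - ((72 + (-2 - 2*7**2)) - 26)/5 = 8 - ((72 + (-2 - 2*49)) - 26)/5 = 8 - ((72 + (-2 - 98)) - 26)/5 = 8 - ((72 - 100) - 26)/5 = 8 - (-28 - 26)/5 = 8 - 1/5*(-54) = 8 + 54/5 = 94/5 ≈ 18.800)
h = 94/5 ≈ 18.800
G = -94/5 (G = -1*94/5 = -94/5 ≈ -18.800)
G**2 = (-94/5)**2 = 8836/25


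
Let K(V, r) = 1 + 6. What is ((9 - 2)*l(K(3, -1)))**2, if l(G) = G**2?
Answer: 117649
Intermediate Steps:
K(V, r) = 7
((9 - 2)*l(K(3, -1)))**2 = ((9 - 2)*7**2)**2 = (7*49)**2 = 343**2 = 117649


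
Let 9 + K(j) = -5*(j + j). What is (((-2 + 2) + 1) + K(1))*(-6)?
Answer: 108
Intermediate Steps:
K(j) = -9 - 10*j (K(j) = -9 - 5*(j + j) = -9 - 10*j)
(((-2 + 2) + 1) + K(1))*(-6) = (((-2 + 2) + 1) + (-9 - 10*1))*(-6) = ((0 + 1) + (-9 - 10))*(-6) = (1 - 19)*(-6) = -18*(-6) = 108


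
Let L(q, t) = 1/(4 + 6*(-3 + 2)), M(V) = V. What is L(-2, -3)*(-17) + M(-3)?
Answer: 11/2 ≈ 5.5000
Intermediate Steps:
L(q, t) = -½ (L(q, t) = 1/(4 + 6*(-1)) = 1/(4 - 6) = 1/(-2) = -½)
L(-2, -3)*(-17) + M(-3) = -½*(-17) - 3 = 17/2 - 3 = 11/2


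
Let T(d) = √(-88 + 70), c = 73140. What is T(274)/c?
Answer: I*√2/24380 ≈ 5.8007e-5*I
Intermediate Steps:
T(d) = 3*I*√2 (T(d) = √(-18) = 3*I*√2)
T(274)/c = (3*I*√2)/73140 = (3*I*√2)*(1/73140) = I*√2/24380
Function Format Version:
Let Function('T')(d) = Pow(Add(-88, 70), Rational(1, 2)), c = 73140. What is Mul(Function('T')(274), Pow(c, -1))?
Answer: Mul(Rational(1, 24380), I, Pow(2, Rational(1, 2))) ≈ Mul(5.8007e-5, I)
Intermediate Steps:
Function('T')(d) = Mul(3, I, Pow(2, Rational(1, 2))) (Function('T')(d) = Pow(-18, Rational(1, 2)) = Mul(3, I, Pow(2, Rational(1, 2))))
Mul(Function('T')(274), Pow(c, -1)) = Mul(Mul(3, I, Pow(2, Rational(1, 2))), Pow(73140, -1)) = Mul(Mul(3, I, Pow(2, Rational(1, 2))), Rational(1, 73140)) = Mul(Rational(1, 24380), I, Pow(2, Rational(1, 2)))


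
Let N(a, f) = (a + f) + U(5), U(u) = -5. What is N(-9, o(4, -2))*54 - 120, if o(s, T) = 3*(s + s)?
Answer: 420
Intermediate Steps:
o(s, T) = 6*s (o(s, T) = 3*(2*s) = 6*s)
N(a, f) = -5 + a + f (N(a, f) = (a + f) - 5 = -5 + a + f)
N(-9, o(4, -2))*54 - 120 = (-5 - 9 + 6*4)*54 - 120 = (-5 - 9 + 24)*54 - 120 = 10*54 - 120 = 540 - 120 = 420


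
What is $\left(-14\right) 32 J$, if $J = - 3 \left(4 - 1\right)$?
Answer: $4032$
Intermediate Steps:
$J = -9$ ($J = - 3 \left(4 - 1\right) = \left(-3\right) 3 = -9$)
$\left(-14\right) 32 J = \left(-14\right) 32 \left(-9\right) = \left(-448\right) \left(-9\right) = 4032$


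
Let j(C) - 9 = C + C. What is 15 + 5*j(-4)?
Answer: 20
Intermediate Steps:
j(C) = 9 + 2*C (j(C) = 9 + (C + C) = 9 + 2*C)
15 + 5*j(-4) = 15 + 5*(9 + 2*(-4)) = 15 + 5*(9 - 8) = 15 + 5*1 = 15 + 5 = 20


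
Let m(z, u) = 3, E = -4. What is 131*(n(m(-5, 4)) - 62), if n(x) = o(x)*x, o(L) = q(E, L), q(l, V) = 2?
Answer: -7336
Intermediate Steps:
o(L) = 2
n(x) = 2*x
131*(n(m(-5, 4)) - 62) = 131*(2*3 - 62) = 131*(6 - 62) = 131*(-56) = -7336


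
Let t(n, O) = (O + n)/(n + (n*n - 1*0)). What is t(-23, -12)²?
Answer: 1225/256036 ≈ 0.0047845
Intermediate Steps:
t(n, O) = (O + n)/(n + n²) (t(n, O) = (O + n)/(n + (n² + 0)) = (O + n)/(n + n²))
t(-23, -12)² = ((-12 - 23)/((-23)*(1 - 23)))² = (-1/23*(-35)/(-22))² = (-1/23*(-1/22)*(-35))² = (-35/506)² = 1225/256036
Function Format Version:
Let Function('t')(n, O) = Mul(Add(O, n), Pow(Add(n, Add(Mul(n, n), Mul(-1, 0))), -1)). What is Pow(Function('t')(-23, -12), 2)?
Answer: Rational(1225, 256036) ≈ 0.0047845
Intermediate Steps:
Function('t')(n, O) = Mul(Pow(Add(n, Pow(n, 2)), -1), Add(O, n)) (Function('t')(n, O) = Mul(Add(O, n), Pow(Add(n, Add(Pow(n, 2), 0)), -1)) = Mul(Add(O, n), Pow(Add(n, Pow(n, 2)), -1)) = Mul(Pow(Add(n, Pow(n, 2)), -1), Add(O, n)))
Pow(Function('t')(-23, -12), 2) = Pow(Mul(Pow(-23, -1), Pow(Add(1, -23), -1), Add(-12, -23)), 2) = Pow(Mul(Rational(-1, 23), Pow(-22, -1), -35), 2) = Pow(Mul(Rational(-1, 23), Rational(-1, 22), -35), 2) = Pow(Rational(-35, 506), 2) = Rational(1225, 256036)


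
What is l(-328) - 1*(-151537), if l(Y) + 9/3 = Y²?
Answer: 259118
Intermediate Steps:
l(Y) = -3 + Y²
l(-328) - 1*(-151537) = (-3 + (-328)²) - 1*(-151537) = (-3 + 107584) + 151537 = 107581 + 151537 = 259118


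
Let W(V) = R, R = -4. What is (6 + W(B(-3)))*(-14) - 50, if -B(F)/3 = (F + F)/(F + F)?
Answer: -78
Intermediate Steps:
B(F) = -3 (B(F) = -3*(F + F)/(F + F) = -3*2*F/(2*F) = -3*2*F*1/(2*F) = -3*1 = -3)
W(V) = -4
(6 + W(B(-3)))*(-14) - 50 = (6 - 4)*(-14) - 50 = 2*(-14) - 50 = -28 - 50 = -78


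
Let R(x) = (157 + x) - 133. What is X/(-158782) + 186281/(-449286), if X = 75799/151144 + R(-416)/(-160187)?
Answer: -358064558991864156911/863599411590606036528 ≈ -0.41462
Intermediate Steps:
R(x) = 24 + x
X = 12201262861/24211303928 (X = 75799/151144 + (24 - 416)/(-160187) = 75799*(1/151144) - 392*(-1/160187) = 75799/151144 + 392/160187 = 12201262861/24211303928 ≈ 0.50395)
X/(-158782) + 186281/(-449286) = (12201262861/24211303928)/(-158782) + 186281/(-449286) = (12201262861/24211303928)*(-1/158782) + 186281*(-1/449286) = -12201262861/3844319260295696 - 186281/449286 = -358064558991864156911/863599411590606036528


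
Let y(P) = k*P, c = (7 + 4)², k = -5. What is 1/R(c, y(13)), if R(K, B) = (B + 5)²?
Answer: 1/3600 ≈ 0.00027778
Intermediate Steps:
c = 121 (c = 11² = 121)
y(P) = -5*P
R(K, B) = (5 + B)²
1/R(c, y(13)) = 1/((5 - 5*13)²) = 1/((5 - 65)²) = 1/((-60)²) = 1/3600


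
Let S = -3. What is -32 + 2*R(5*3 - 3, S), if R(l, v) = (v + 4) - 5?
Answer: -40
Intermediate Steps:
R(l, v) = -1 + v (R(l, v) = (4 + v) - 5 = -1 + v)
-32 + 2*R(5*3 - 3, S) = -32 + 2*(-1 - 3) = -32 + 2*(-4) = -32 - 8 = -40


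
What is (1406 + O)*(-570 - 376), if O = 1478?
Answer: -2728264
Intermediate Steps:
(1406 + O)*(-570 - 376) = (1406 + 1478)*(-570 - 376) = 2884*(-946) = -2728264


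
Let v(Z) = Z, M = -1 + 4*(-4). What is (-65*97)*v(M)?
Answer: 107185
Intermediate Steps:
M = -17 (M = -1 - 16 = -17)
(-65*97)*v(M) = -65*97*(-17) = -6305*(-17) = 107185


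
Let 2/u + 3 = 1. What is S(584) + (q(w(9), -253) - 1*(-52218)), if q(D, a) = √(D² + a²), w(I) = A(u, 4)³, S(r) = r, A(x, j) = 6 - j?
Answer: 52802 + √64073 ≈ 53055.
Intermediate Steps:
u = -1 (u = 2/(-3 + 1) = 2/(-2) = 2*(-½) = -1)
w(I) = 8 (w(I) = (6 - 1*4)³ = (6 - 4)³ = 2³ = 8)
S(584) + (q(w(9), -253) - 1*(-52218)) = 584 + (√(8² + (-253)²) - 1*(-52218)) = 584 + (√(64 + 64009) + 52218) = 584 + (√64073 + 52218) = 584 + (52218 + √64073) = 52802 + √64073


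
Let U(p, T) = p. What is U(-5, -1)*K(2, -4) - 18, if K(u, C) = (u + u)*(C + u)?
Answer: 22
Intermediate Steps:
K(u, C) = 2*u*(C + u) (K(u, C) = (2*u)*(C + u) = 2*u*(C + u))
U(-5, -1)*K(2, -4) - 18 = -10*2*(-4 + 2) - 18 = -10*2*(-2) - 18 = -5*(-8) - 18 = 40 - 18 = 22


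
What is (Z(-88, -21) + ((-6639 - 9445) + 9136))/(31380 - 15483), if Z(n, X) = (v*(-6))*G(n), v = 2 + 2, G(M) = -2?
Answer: -2300/5299 ≈ -0.43404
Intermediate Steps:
v = 4
Z(n, X) = 48 (Z(n, X) = (4*(-6))*(-2) = -24*(-2) = 48)
(Z(-88, -21) + ((-6639 - 9445) + 9136))/(31380 - 15483) = (48 + ((-6639 - 9445) + 9136))/(31380 - 15483) = (48 + (-16084 + 9136))/15897 = (48 - 6948)*(1/15897) = -6900*1/15897 = -2300/5299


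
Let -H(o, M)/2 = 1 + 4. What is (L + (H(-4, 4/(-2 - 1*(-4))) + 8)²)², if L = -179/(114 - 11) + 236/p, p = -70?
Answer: 15992001/12996025 ≈ 1.2305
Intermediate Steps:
H(o, M) = -10 (H(o, M) = -2*(1 + 4) = -2*5 = -10)
L = -18419/3605 (L = -179/(114 - 11) + 236/(-70) = -179/103 + 236*(-1/70) = -179*1/103 - 118/35 = -179/103 - 118/35 = -18419/3605 ≈ -5.1093)
(L + (H(-4, 4/(-2 - 1*(-4))) + 8)²)² = (-18419/3605 + (-10 + 8)²)² = (-18419/3605 + (-2)²)² = (-18419/3605 + 4)² = (-3999/3605)² = 15992001/12996025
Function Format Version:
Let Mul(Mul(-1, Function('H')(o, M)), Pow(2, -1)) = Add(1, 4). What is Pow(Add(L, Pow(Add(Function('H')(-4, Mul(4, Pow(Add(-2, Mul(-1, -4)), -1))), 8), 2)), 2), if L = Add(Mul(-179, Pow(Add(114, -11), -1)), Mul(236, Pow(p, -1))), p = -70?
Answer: Rational(15992001, 12996025) ≈ 1.2305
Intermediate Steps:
Function('H')(o, M) = -10 (Function('H')(o, M) = Mul(-2, Add(1, 4)) = Mul(-2, 5) = -10)
L = Rational(-18419, 3605) (L = Add(Mul(-179, Pow(Add(114, -11), -1)), Mul(236, Pow(-70, -1))) = Add(Mul(-179, Pow(103, -1)), Mul(236, Rational(-1, 70))) = Add(Mul(-179, Rational(1, 103)), Rational(-118, 35)) = Add(Rational(-179, 103), Rational(-118, 35)) = Rational(-18419, 3605) ≈ -5.1093)
Pow(Add(L, Pow(Add(Function('H')(-4, Mul(4, Pow(Add(-2, Mul(-1, -4)), -1))), 8), 2)), 2) = Pow(Add(Rational(-18419, 3605), Pow(Add(-10, 8), 2)), 2) = Pow(Add(Rational(-18419, 3605), Pow(-2, 2)), 2) = Pow(Add(Rational(-18419, 3605), 4), 2) = Pow(Rational(-3999, 3605), 2) = Rational(15992001, 12996025)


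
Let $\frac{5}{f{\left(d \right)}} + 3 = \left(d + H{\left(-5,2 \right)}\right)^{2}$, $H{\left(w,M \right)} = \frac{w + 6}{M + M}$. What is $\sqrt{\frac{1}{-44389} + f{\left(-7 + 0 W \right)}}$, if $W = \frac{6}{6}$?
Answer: $\frac{\sqrt{107325897441051}}{30228909} \approx 0.34271$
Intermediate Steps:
$W = 1$ ($W = 6 \cdot \frac{1}{6} = 1$)
$H{\left(w,M \right)} = \frac{6 + w}{2 M}$
$f{\left(d \right)} = \frac{5}{-3 + \left(\frac{1}{4} + d\right)^{2}}$ ($f{\left(d \right)} = \frac{5}{-3 + \left(d + \frac{6 - 5}{2 \cdot 2}\right)^{2}} = \frac{5}{-3 + \left(d + \frac{1}{2} \cdot \frac{1}{2} \cdot 1\right)^{2}} = \frac{5}{-3 + \left(d + \frac{1}{4}\right)^{2}} = \frac{5}{-3 + \left(\frac{1}{4} + d\right)^{2}}$)
$\sqrt{\frac{1}{-44389} + f{\left(-7 + 0 W \right)}} = \sqrt{\frac{1}{-44389} + \frac{80}{-48 + \left(1 + 4 \left(-7 + 0 \cdot 1\right)\right)^{2}}} = \sqrt{- \frac{1}{44389} + \frac{80}{-48 + \left(1 + 4 \left(-7 + 0\right)\right)^{2}}} = \sqrt{- \frac{1}{44389} + \frac{80}{-48 + \left(1 + 4 \left(-7\right)\right)^{2}}} = \sqrt{- \frac{1}{44389} + \frac{80}{-48 + \left(1 - 28\right)^{2}}} = \sqrt{- \frac{1}{44389} + \frac{80}{-48 + \left(-27\right)^{2}}} = \sqrt{- \frac{1}{44389} + \frac{80}{-48 + 729}} = \sqrt{- \frac{1}{44389} + \frac{80}{681}} = \sqrt{\frac{3550439}{30228909}} = \frac{\sqrt{107325897441051}}{30228909}$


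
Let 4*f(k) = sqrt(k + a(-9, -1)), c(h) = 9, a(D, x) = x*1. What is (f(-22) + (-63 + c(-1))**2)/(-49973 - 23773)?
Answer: -162/4097 - I*sqrt(23)/294984 ≈ -0.039541 - 1.6258e-5*I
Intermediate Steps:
a(D, x) = x
f(k) = sqrt(-1 + k)/4 (f(k) = sqrt(k - 1)/4 = sqrt(-1 + k)/4)
(f(-22) + (-63 + c(-1))**2)/(-49973 - 23773) = (sqrt(-1 - 22)/4 + (-63 + 9)**2)/(-49973 - 23773) = (sqrt(-23)/4 + (-54)**2)/(-73746) = ((I*sqrt(23))/4 + 2916)*(-1/73746) = (I*sqrt(23)/4 + 2916)*(-1/73746) = (2916 + I*sqrt(23)/4)*(-1/73746) = -162/4097 - I*sqrt(23)/294984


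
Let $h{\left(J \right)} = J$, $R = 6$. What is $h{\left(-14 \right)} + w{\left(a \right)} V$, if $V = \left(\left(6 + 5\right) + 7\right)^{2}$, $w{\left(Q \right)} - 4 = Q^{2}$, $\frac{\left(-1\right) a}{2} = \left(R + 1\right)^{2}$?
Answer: $3112978$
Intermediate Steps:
$a = -98$ ($a = - 2 \left(6 + 1\right)^{2} = - 2 \cdot 7^{2} = \left(-2\right) 49 = -98$)
$w{\left(Q \right)} = 4 + Q^{2}$
$V = 324$ ($V = \left(11 + 7\right)^{2} = 18^{2} = 324$)
$h{\left(-14 \right)} + w{\left(a \right)} V = -14 + \left(4 + \left(-98\right)^{2}\right) 324 = -14 + \left(4 + 9604\right) 324 = -14 + 9608 \cdot 324 = -14 + 3112992 = 3112978$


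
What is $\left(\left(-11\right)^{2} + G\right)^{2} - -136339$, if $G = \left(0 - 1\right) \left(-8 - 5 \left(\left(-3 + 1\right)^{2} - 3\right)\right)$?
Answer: $154295$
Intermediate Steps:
$G = 13$ ($G = \left(0 - 1\right) \left(-8 - 5 \left(\left(-2\right)^{2} - 3\right)\right) = - (-8 - 5 \left(4 - 3\right)) = - (-8 - 5) = \left(-1\right) \left(-13\right) = 13$)
$\left(\left(-11\right)^{2} + G\right)^{2} - -136339 = \left(\left(-11\right)^{2} + 13\right)^{2} - -136339 = \left(121 + 13\right)^{2} + 136339 = 134^{2} + 136339 = 17956 + 136339 = 154295$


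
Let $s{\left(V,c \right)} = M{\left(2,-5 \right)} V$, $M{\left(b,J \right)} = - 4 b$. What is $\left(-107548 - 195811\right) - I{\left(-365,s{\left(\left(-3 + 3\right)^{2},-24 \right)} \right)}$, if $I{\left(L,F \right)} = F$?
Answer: $-303359$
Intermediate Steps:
$s{\left(V,c \right)} = - 8 V$ ($s{\left(V,c \right)} = \left(-4\right) 2 V = - 8 V$)
$\left(-107548 - 195811\right) - I{\left(-365,s{\left(\left(-3 + 3\right)^{2},-24 \right)} \right)} = \left(-107548 - 195811\right) - - 8 \left(-3 + 3\right)^{2} = -303359 - - 8 \cdot 0^{2} = -303359 - \left(-8\right) 0 = -303359 - 0 = -303359 + 0 = -303359$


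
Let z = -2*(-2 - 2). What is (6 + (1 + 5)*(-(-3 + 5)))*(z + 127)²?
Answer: -109350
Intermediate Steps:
z = 8 (z = -2*(-4) = 8)
(6 + (1 + 5)*(-(-3 + 5)))*(z + 127)² = (6 + (1 + 5)*(-(-3 + 5)))*(8 + 127)² = (6 + 6*(-1*2))*135² = (6 + 6*(-2))*18225 = (6 - 12)*18225 = -6*18225 = -109350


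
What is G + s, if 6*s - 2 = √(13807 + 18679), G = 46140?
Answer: 138421/3 + √32486/6 ≈ 46170.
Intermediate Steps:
s = ⅓ + √32486/6 (s = ⅓ + √(13807 + 18679)/6 = ⅓ + √32486/6 ≈ 30.373)
G + s = 46140 + (⅓ + √32486/6) = 138421/3 + √32486/6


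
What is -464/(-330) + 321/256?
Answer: 112357/42240 ≈ 2.6600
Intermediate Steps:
-464/(-330) + 321/256 = -464*(-1/330) + 321*(1/256) = 232/165 + 321/256 = 112357/42240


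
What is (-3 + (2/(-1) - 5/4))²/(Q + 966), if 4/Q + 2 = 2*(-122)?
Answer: 76875/1901056 ≈ 0.040438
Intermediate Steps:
Q = -2/123 (Q = 4/(-2 + 2*(-122)) = 4/(-2 - 244) = 4/(-246) = 4*(-1/246) = -2/123 ≈ -0.016260)
(-3 + (2/(-1) - 5/4))²/(Q + 966) = (-3 + (2/(-1) - 5/4))²/(-2/123 + 966) = (-3 + (2*(-1) - 5*¼))²/(118816/123) = (-3 + (-2 - 5/4))²*(123/118816) = (-3 - 13/4)²*(123/118816) = (-25/4)²*(123/118816) = (625/16)*(123/118816) = 76875/1901056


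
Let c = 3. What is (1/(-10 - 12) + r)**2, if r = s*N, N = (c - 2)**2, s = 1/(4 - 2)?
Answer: 25/121 ≈ 0.20661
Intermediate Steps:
s = 1/2 ≈ 0.50000
N = 1 (N = (3 - 2)**2 = 1**2 = 1)
r = 1/2 (r = (1/2)*1 = 1/2 ≈ 0.50000)
(1/(-10 - 12) + r)**2 = (1/(-10 - 12) + 1/2)**2 = (1/(-22) + 1/2)**2 = (-1/22 + 1/2)**2 = (5/11)**2 = 25/121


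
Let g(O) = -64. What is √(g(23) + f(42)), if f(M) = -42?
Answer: I*√106 ≈ 10.296*I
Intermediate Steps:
√(g(23) + f(42)) = √(-64 - 42) = √(-106) = I*√106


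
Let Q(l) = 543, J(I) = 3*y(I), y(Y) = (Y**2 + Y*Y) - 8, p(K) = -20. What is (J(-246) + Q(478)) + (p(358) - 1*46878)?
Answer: 316717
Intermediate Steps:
y(Y) = -8 + 2*Y**2 (y(Y) = (Y**2 + Y**2) - 8 = 2*Y**2 - 8 = -8 + 2*Y**2)
J(I) = -24 + 6*I**2 (J(I) = 3*(-8 + 2*I**2) = -24 + 6*I**2)
(J(-246) + Q(478)) + (p(358) - 1*46878) = ((-24 + 6*(-246)**2) + 543) + (-20 - 1*46878) = ((-24 + 6*60516) + 543) + (-20 - 46878) = ((-24 + 363096) + 543) - 46898 = (363072 + 543) - 46898 = 363615 - 46898 = 316717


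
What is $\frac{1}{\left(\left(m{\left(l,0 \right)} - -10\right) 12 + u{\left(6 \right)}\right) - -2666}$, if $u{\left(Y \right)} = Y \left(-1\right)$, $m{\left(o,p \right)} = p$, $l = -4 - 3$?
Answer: $\frac{1}{2780} \approx 0.00035971$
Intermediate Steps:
$l = -7$
$u{\left(Y \right)} = - Y$
$\frac{1}{\left(\left(m{\left(l,0 \right)} - -10\right) 12 + u{\left(6 \right)}\right) - -2666} = \frac{1}{\left(\left(0 - -10\right) 12 - 6\right) - -2666} = \frac{1}{\left(\left(0 + 10\right) 12 - 6\right) + 2666} = \frac{1}{\left(10 \cdot 12 - 6\right) + 2666} = \frac{1}{\left(120 - 6\right) + 2666} = \frac{1}{114 + 2666} = \frac{1}{2780}$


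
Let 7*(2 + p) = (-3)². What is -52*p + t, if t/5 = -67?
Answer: -2085/7 ≈ -297.86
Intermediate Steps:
t = -335 (t = 5*(-67) = -335)
p = -5/7 (p = -2 + (⅐)*(-3)² = -2 + (⅐)*9 = -2 + 9/7 = -5/7 ≈ -0.71429)
-52*p + t = -52*(-5/7) - 335 = 260/7 - 335 = -2085/7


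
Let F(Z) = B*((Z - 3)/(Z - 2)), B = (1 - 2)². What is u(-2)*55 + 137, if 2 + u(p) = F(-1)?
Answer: 301/3 ≈ 100.33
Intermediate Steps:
B = 1 (B = (-1)² = 1)
F(Z) = (-3 + Z)/(-2 + Z) (F(Z) = 1*((Z - 3)/(Z - 2)) = 1*((-3 + Z)/(-2 + Z)) = (-3 + Z)/(-2 + Z))
u(p) = -⅔ (u(p) = -2 + (-3 - 1)/(-2 - 1) = -2 - 4/(-3) = -2 - ⅓*(-4) = -2 + 4/3 = -⅔)
u(-2)*55 + 137 = -⅔*55 + 137 = -110/3 + 137 = 301/3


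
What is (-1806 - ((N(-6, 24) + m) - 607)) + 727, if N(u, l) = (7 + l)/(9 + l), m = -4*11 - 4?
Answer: -14023/33 ≈ -424.94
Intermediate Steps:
m = -48 (m = -44 - 4 = -48)
N(u, l) = (7 + l)/(9 + l)
(-1806 - ((N(-6, 24) + m) - 607)) + 727 = (-1806 - (((7 + 24)/(9 + 24) - 48) - 607)) + 727 = (-1806 - ((31/33 - 48) - 607)) + 727 = (-1806 - (-1553/33 - 607)) + 727 = (-1806 - 1*(-21584/33)) + 727 = (-1806 + 21584/33) + 727 = -38014/33 + 727 = -14023/33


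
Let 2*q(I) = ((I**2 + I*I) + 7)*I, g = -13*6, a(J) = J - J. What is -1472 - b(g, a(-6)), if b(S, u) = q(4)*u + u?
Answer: -1472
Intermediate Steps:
a(J) = 0
g = -78
q(I) = I*(7 + 2*I**2)/2 (q(I) = (((I**2 + I*I) + 7)*I)/2 = (((I**2 + I**2) + 7)*I)/2 = ((2*I**2 + 7)*I)/2 = ((7 + 2*I**2)*I)/2 = (I*(7 + 2*I**2))/2 = I*(7 + 2*I**2)/2)
b(S, u) = 79*u (b(S, u) = (4*(7/2 + 4**2))*u + u = (4*(7/2 + 16))*u + u = (4*(39/2))*u + u = 78*u + u = 79*u)
-1472 - b(g, a(-6)) = -1472 - 79*0 = -1472 - 1*0 = -1472 + 0 = -1472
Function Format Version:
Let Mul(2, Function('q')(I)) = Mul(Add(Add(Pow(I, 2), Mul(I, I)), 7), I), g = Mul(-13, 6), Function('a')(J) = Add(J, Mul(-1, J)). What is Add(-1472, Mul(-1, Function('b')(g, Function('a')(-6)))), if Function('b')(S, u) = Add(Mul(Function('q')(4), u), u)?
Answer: -1472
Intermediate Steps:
Function('a')(J) = 0
g = -78
Function('q')(I) = Mul(Rational(1, 2), I, Add(7, Mul(2, Pow(I, 2)))) (Function('q')(I) = Mul(Rational(1, 2), Mul(Add(Add(Pow(I, 2), Mul(I, I)), 7), I)) = Mul(Rational(1, 2), Mul(Add(Add(Pow(I, 2), Pow(I, 2)), 7), I)) = Mul(Rational(1, 2), Mul(Add(Mul(2, Pow(I, 2)), 7), I)) = Mul(Rational(1, 2), Mul(Add(7, Mul(2, Pow(I, 2))), I)) = Mul(Rational(1, 2), Mul(I, Add(7, Mul(2, Pow(I, 2))))) = Mul(Rational(1, 2), I, Add(7, Mul(2, Pow(I, 2)))))
Function('b')(S, u) = Mul(79, u) (Function('b')(S, u) = Add(Mul(Mul(4, Add(Rational(7, 2), Pow(4, 2))), u), u) = Add(Mul(Mul(4, Add(Rational(7, 2), 16)), u), u) = Add(Mul(Mul(4, Rational(39, 2)), u), u) = Add(Mul(78, u), u) = Mul(79, u))
Add(-1472, Mul(-1, Function('b')(g, Function('a')(-6)))) = Add(-1472, Mul(-1, Mul(79, 0))) = Add(-1472, Mul(-1, 0)) = Add(-1472, 0) = -1472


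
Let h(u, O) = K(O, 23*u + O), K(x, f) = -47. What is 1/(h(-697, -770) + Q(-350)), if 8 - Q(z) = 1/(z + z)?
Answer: -700/27299 ≈ -0.025642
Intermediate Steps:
Q(z) = 8 - 1/(2*z) (Q(z) = 8 - 1/(z + z) = 8 - 1/(2*z))
h(u, O) = -47
1/(h(-697, -770) + Q(-350)) = 1/(-47 + (8 - ½/(-350))) = 1/(-47 + (8 - ½*(-1/350))) = 1/(-47 + (8 + 1/700)) = 1/(-47 + 5601/700) = 1/(-27299/700) = -700/27299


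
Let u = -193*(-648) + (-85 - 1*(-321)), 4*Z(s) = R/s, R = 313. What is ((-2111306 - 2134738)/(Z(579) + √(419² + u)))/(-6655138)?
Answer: -1538995631976/5369947603235153743 + 34162752878496*√33429/5369947603235153743 ≈ 0.0011629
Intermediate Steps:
Z(s) = 313/(4*s) (Z(s) = (313/s)/4 = 313/(4*s))
u = 125300 (u = 125064 + (-85 + 321) = 125064 + 236 = 125300)
((-2111306 - 2134738)/(Z(579) + √(419² + u)))/(-6655138) = ((-2111306 - 2134738)/((313/4)/579 + √(419² + 125300)))/(-6655138) = -4246044/((313/4)*(1/579) + √(175561 + 125300))*(-1/6655138) = -4246044/(313/2316 + √300861)*(-1/6655138) = -4246044/(313/2316 + 3*√33429)*(-1/6655138) = 2123022/(3327569*(313/2316 + 3*√33429))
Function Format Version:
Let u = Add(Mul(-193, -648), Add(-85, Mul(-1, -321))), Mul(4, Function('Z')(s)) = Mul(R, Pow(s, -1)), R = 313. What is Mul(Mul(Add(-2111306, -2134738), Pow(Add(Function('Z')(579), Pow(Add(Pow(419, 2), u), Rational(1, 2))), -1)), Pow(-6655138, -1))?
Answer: Add(Rational(-1538995631976, 5369947603235153743), Mul(Rational(34162752878496, 5369947603235153743), Pow(33429, Rational(1, 2)))) ≈ 0.0011629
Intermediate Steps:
Function('Z')(s) = Mul(Rational(313, 4), Pow(s, -1)) (Function('Z')(s) = Mul(Rational(1, 4), Mul(313, Pow(s, -1))) = Mul(Rational(313, 4), Pow(s, -1)))
u = 125300 (u = Add(125064, Add(-85, 321)) = Add(125064, 236) = 125300)
Mul(Mul(Add(-2111306, -2134738), Pow(Add(Function('Z')(579), Pow(Add(Pow(419, 2), u), Rational(1, 2))), -1)), Pow(-6655138, -1)) = Mul(Mul(Add(-2111306, -2134738), Pow(Add(Mul(Rational(313, 4), Pow(579, -1)), Pow(Add(Pow(419, 2), 125300), Rational(1, 2))), -1)), Pow(-6655138, -1)) = Mul(Mul(-4246044, Pow(Add(Mul(Rational(313, 4), Rational(1, 579)), Pow(Add(175561, 125300), Rational(1, 2))), -1)), Rational(-1, 6655138)) = Mul(Mul(-4246044, Pow(Add(Rational(313, 2316), Pow(300861, Rational(1, 2))), -1)), Rational(-1, 6655138)) = Mul(Mul(-4246044, Pow(Add(Rational(313, 2316), Mul(3, Pow(33429, Rational(1, 2)))), -1)), Rational(-1, 6655138)) = Mul(Rational(2123022, 3327569), Pow(Add(Rational(313, 2316), Mul(3, Pow(33429, Rational(1, 2)))), -1))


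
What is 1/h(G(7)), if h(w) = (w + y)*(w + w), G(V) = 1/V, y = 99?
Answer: 49/1388 ≈ 0.035303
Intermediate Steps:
G(V) = 1/V
h(w) = 2*w*(99 + w) (h(w) = (w + 99)*(w + w) = (99 + w)*(2*w) = 2*w*(99 + w))
1/h(G(7)) = 1/(2*(99 + 1/7)/7) = 1/(2*(1/7)*(99 + 1/7)) = 1/(2*(1/7)*(694/7)) = 1/(1388/49) = 49/1388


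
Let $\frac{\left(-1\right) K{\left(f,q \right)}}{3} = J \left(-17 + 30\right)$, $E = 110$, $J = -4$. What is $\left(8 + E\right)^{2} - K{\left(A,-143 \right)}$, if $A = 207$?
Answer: $13768$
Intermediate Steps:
$K{\left(f,q \right)} = 156$ ($K{\left(f,q \right)} = - 3 \left(- 4 \left(-17 + 30\right)\right) = - 3 \left(\left(-4\right) 13\right) = \left(-3\right) \left(-52\right) = 156$)
$\left(8 + E\right)^{2} - K{\left(A,-143 \right)} = \left(8 + 110\right)^{2} - 156 = 118^{2} - 156 = 13924 - 156 = 13768$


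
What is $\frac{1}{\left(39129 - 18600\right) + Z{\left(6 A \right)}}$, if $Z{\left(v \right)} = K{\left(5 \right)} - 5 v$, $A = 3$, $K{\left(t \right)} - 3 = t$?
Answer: $\frac{1}{20447} \approx 4.8907 \cdot 10^{-5}$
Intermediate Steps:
$K{\left(t \right)} = 3 + t$
$Z{\left(v \right)} = 8 - 5 v$ ($Z{\left(v \right)} = \left(3 + 5\right) - 5 v = 8 - 5 v$)
$\frac{1}{\left(39129 - 18600\right) + Z{\left(6 A \right)}} = \frac{1}{\left(39129 - 18600\right) + \left(8 - 5 \cdot 6 \cdot 3\right)} = \frac{1}{\left(39129 - 18600\right) + \left(8 - 90\right)} = \frac{1}{20529 + \left(8 - 90\right)} = \frac{1}{20529 - 82} = \frac{1}{20447}$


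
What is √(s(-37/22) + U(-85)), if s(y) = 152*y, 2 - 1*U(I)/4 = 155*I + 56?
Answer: 4*√394977/11 ≈ 228.54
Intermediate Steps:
U(I) = -216 - 620*I (U(I) = 8 - 4*(155*I + 56) = 8 - 4*(56 + 155*I) = 8 + (-224 - 620*I) = -216 - 620*I)
√(s(-37/22) + U(-85)) = √(152*(-37/22) + (-216 - 620*(-85))) = √(152*(-37*1/22) + (-216 + 52700)) = √(152*(-37/22) + 52484) = √(-2812/11 + 52484) = √(574512/11) = 4*√394977/11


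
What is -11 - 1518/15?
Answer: -561/5 ≈ -112.20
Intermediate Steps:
-11 - 1518/15 = -11 - 33*46/15 = -11 - 506/5 = -561/5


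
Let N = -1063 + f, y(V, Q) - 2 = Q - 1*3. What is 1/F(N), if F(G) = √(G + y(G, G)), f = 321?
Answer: -I*√165/495 ≈ -0.02595*I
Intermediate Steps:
y(V, Q) = -1 + Q (y(V, Q) = 2 + (Q - 1*3) = 2 + (Q - 3) = 2 + (-3 + Q) = -1 + Q)
N = -742 (N = -1063 + 321 = -742)
F(G) = √(-1 + 2*G) (F(G) = √(G + (-1 + G)) = √(-1 + 2*G))
1/F(N) = 1/(√(-1 + 2*(-742))) = 1/(√(-1 - 1484)) = 1/(√(-1485)) = 1/(3*I*√165) = -I*√165/495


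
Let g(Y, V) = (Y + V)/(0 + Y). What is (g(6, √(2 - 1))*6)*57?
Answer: 399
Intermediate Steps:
g(Y, V) = (V + Y)/Y
(g(6, √(2 - 1))*6)*57 = (((√(2 - 1) + 6)/6)*6)*57 = (((√1 + 6)/6)*6)*57 = (((1 + 6)/6)*6)*57 = (((⅙)*7)*6)*57 = ((7/6)*6)*57 = 7*57 = 399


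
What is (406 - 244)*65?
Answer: 10530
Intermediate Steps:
(406 - 244)*65 = 162*65 = 10530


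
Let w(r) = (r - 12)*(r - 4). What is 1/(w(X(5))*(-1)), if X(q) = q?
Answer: 1/7 ≈ 0.14286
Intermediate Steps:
w(r) = (-12 + r)*(-4 + r)
1/(w(X(5))*(-1)) = 1/((48 + 5**2 - 16*5)*(-1)) = 1/((48 + 25 - 80)*(-1)) = 1/(-7*(-1)) = 1/7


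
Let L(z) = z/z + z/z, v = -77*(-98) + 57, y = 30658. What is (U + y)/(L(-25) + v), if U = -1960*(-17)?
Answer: 21326/2535 ≈ 8.4126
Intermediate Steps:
v = 7603 (v = 7546 + 57 = 7603)
L(z) = 2 (L(z) = 1 + 1 = 2)
U = 33320
(U + y)/(L(-25) + v) = (33320 + 30658)/(2 + 7603) = 63978/7605 = 63978*(1/7605) = 21326/2535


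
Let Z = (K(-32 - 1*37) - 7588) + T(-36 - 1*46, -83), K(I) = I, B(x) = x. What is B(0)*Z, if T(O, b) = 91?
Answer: 0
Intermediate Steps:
Z = -7566 (Z = ((-32 - 1*37) - 7588) + 91 = ((-32 - 37) - 7588) + 91 = (-69 - 7588) + 91 = -7657 + 91 = -7566)
B(0)*Z = 0*(-7566) = 0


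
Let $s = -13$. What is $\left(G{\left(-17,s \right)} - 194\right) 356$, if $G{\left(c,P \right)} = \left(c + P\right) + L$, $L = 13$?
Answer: $-75116$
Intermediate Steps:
$G{\left(c,P \right)} = 13 + P + c$ ($G{\left(c,P \right)} = \left(c + P\right) + 13 = \left(P + c\right) + 13 = 13 + P + c$)
$\left(G{\left(-17,s \right)} - 194\right) 356 = \left(\left(13 - 13 - 17\right) - 194\right) 356 = \left(-17 - 194\right) 356 = \left(-211\right) 356 = -75116$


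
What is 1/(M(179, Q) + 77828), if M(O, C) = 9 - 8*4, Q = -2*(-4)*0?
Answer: 1/77805 ≈ 1.2853e-5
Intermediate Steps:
Q = 0 (Q = 8*0 = 0)
M(O, C) = -23 (M(O, C) = 9 - 32 = -23)
1/(M(179, Q) + 77828) = 1/(-23 + 77828) = 1/77805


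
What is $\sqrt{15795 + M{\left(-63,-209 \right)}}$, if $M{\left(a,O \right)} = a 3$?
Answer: $51 \sqrt{6} \approx 124.92$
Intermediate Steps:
$M{\left(a,O \right)} = 3 a$
$\sqrt{15795 + M{\left(-63,-209 \right)}} = \sqrt{15795 + 3 \left(-63\right)} = \sqrt{15795 - 189} = \sqrt{15606} = 51 \sqrt{6}$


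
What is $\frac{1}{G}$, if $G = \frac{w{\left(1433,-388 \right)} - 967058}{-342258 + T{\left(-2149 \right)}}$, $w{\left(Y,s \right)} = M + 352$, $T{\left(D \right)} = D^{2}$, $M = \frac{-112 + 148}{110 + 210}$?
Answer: $- \frac{342075440}{77336471} \approx -4.4232$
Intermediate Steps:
$M = \frac{9}{80}$ ($M = \frac{36}{320} = 36 \cdot \frac{1}{320} = \frac{9}{80} \approx 0.1125$)
$w{\left(Y,s \right)} = \frac{28169}{80}$ ($w{\left(Y,s \right)} = \frac{9}{80} + 352 = \frac{28169}{80}$)
$G = - \frac{77336471}{342075440}$ ($G = \frac{\frac{28169}{80} - 967058}{-342258 + \left(-2149\right)^{2}} = - \frac{77336471}{80 \left(-342258 + 4618201\right)} = - \frac{77336471}{80 \cdot 4275943} = \left(- \frac{77336471}{80}\right) \frac{1}{4275943} = - \frac{77336471}{342075440} \approx -0.22608$)
$\frac{1}{G} = \frac{1}{- \frac{77336471}{342075440}} = - \frac{342075440}{77336471}$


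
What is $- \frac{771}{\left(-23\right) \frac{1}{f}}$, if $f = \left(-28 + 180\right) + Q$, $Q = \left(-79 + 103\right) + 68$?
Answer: $\frac{188124}{23} \approx 8179.3$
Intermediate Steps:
$Q = 92$ ($Q = 24 + 68 = 92$)
$f = 244$ ($f = \left(-28 + 180\right) + 92 = 152 + 92 = 244$)
$- \frac{771}{\left(-23\right) \frac{1}{f}} = - \frac{771}{\left(-23\right) \frac{1}{244}} = - \frac{771}{- \frac{23}{244}} = \left(-771\right) \left(- \frac{244}{23}\right) = \frac{188124}{23}$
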